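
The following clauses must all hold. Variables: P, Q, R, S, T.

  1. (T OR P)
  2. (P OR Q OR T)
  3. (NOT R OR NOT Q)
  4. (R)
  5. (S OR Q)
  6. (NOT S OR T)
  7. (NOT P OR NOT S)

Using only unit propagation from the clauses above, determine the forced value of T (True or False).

True

(R) stands alone — R = True.
(NOT Q OR NOT R): since R = True, the clause reduces to (NOT Q). Q = False.
(Q OR S) with Q = False leaves only S, so S = True.
In (T OR NOT S), NOT S is now false; T must hold, so T = True.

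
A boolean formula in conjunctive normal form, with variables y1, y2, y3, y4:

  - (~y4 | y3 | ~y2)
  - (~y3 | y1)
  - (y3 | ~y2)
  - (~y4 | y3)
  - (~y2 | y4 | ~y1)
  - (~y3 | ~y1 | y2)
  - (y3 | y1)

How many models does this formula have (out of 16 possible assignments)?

2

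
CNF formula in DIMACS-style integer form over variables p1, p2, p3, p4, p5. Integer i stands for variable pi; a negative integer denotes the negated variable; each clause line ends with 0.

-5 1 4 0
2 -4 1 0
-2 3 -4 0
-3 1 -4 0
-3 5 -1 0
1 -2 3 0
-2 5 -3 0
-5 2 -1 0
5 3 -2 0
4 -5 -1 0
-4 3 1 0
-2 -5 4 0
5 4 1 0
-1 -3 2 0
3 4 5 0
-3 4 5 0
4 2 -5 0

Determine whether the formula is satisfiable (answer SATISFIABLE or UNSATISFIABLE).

SATISFIABLE

Set p1 = True and propagate.
Try p2 = False.
  then p5 is forced to False.
  then p3 is forced to False.
  then p4 is forced to True.
So p1=T, p2=F, p3=F, p4=T, p5=F is a satisfying assignment.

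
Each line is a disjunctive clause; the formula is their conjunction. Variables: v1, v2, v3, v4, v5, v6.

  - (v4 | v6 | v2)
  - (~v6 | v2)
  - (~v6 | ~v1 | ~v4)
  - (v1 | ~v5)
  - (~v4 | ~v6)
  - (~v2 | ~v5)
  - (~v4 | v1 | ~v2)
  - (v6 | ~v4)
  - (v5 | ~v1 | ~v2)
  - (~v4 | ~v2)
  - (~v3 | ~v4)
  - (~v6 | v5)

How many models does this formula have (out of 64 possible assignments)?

Satisfying assignments:
  v1=F v2=T v3=F v4=F v5=F v6=F
  v1=F v2=T v3=T v4=F v5=F v6=F
That's 2 in total.

2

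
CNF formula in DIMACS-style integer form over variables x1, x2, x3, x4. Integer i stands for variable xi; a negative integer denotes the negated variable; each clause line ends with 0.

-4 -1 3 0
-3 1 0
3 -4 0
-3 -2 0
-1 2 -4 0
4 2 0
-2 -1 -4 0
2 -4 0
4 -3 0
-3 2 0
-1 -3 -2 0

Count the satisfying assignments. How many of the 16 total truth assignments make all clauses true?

2

The models are:
  x1=F x2=T x3=F x4=F
  x1=T x2=T x3=F x4=F
Count: 2.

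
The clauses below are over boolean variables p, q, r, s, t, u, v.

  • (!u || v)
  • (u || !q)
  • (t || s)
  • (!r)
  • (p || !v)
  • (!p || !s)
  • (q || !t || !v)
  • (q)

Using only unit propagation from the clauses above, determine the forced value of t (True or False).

True

(!r) stands alone — r = False.
(q) is a unit clause: q = True.
In (u || !q), !q is now false; u must hold, so u = True.
In (v || !u), !u is now false; v must hold, so v = True.
(!v || p): since v = True, the clause reduces to (p). p = True.
(!p || !s): since p = True, the clause reduces to (!s). s = False.
From (t || s) and s = False: t = True.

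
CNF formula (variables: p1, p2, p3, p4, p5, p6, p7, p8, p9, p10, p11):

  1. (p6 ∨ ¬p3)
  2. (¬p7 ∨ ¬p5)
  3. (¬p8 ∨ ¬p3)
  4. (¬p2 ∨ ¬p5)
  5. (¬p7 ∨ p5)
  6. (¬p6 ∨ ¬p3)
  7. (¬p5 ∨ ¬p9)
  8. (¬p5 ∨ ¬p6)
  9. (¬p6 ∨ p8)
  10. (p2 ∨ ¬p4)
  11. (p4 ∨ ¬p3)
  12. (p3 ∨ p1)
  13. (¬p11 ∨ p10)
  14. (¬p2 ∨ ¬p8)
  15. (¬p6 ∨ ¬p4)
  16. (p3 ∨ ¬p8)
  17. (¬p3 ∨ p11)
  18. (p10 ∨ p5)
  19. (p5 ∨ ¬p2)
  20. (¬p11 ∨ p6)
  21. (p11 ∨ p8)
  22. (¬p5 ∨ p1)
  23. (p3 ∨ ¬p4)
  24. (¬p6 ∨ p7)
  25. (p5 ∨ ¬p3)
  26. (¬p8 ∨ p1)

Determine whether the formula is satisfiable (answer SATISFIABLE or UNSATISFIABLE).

p3 = True:
  propagation gives p6=True; an empty clause results — contradiction.
p3 = False:
  propagation gives p1=True, p8=False, p6=False, p11=False; an empty clause results — contradiction.
Every branch closes, so no satisfying assignment exists.

UNSATISFIABLE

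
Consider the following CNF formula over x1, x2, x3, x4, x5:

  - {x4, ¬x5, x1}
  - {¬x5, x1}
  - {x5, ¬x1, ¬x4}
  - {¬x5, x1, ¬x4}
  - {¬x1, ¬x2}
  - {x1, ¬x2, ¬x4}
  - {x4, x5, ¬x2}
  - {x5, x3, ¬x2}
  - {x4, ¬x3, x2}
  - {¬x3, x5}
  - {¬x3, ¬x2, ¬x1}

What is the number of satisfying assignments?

6

Satisfying assignments:
  x1=F x2=F x3=F x4=F x5=F
  x1=F x2=F x3=F x4=T x5=F
  x1=T x2=F x3=F x4=F x5=F
  x1=T x2=F x3=F x4=F x5=T
  x1=T x2=F x3=F x4=T x5=T
  x1=T x2=F x3=T x4=T x5=T
Count: 6.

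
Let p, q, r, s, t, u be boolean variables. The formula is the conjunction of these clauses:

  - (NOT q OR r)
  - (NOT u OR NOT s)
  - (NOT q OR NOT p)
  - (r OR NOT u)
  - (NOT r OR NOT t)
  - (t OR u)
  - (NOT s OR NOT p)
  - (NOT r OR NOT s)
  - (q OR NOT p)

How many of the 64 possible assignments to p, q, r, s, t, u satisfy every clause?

4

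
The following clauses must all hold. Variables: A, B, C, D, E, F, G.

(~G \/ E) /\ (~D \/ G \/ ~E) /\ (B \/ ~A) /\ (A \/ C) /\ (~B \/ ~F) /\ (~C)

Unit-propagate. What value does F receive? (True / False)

Unit clause (~C) sets C = False.
(C \/ A): since C = False, the clause reduces to (A). A = True.
In (~A \/ B), ~A is now false; B must hold, so B = True.
In (~F \/ ~B), ~B is now false; ~F must hold, so F = False.

False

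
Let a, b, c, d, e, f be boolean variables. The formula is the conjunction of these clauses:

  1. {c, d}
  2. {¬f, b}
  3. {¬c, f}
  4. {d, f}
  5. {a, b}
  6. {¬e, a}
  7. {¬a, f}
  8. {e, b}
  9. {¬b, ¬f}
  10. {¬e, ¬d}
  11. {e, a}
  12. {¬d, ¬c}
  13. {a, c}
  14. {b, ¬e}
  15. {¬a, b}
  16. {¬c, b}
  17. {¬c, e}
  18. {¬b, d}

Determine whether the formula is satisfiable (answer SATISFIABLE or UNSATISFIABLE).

b = True:
  propagation gives f=False, c=False, d=True, a=False; an empty clause results — contradiction.
b = False:
  propagation gives f=False, c=False, d=True, a=True; an empty clause results — contradiction.
Every branch closes, so no satisfying assignment exists.

UNSATISFIABLE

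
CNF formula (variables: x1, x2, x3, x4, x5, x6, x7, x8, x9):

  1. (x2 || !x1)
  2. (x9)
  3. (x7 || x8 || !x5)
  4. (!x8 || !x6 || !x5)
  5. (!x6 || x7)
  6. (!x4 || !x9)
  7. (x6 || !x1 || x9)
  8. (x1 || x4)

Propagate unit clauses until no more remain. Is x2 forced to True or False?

True

(x9) stands alone — x9 = True.
(!x9 || !x4): since x9 = True, the clause reduces to (!x4). x4 = False.
(x1 || x4): since x4 = False, the clause reduces to (x1). x1 = True.
(x2 || !x1) with x1 = True leaves only x2, so x2 = True.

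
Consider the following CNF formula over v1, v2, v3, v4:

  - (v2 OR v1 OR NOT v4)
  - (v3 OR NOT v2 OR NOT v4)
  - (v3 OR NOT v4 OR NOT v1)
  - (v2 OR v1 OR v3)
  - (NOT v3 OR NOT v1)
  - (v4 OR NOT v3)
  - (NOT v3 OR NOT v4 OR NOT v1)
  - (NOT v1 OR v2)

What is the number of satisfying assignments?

3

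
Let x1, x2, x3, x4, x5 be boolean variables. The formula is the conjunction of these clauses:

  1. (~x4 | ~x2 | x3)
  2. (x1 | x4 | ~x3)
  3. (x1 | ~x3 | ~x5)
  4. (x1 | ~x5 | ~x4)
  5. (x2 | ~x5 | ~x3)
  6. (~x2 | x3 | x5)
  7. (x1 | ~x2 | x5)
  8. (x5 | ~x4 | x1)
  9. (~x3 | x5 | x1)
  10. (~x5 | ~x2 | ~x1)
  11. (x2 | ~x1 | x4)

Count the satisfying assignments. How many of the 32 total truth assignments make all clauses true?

8

The models are:
  x1=F x2=F x3=F x4=F x5=F
  x1=F x2=F x3=F x4=F x5=T
  x1=F x2=T x3=F x4=F x5=T
  x1=T x2=F x3=F x4=T x5=F
  x1=T x2=F x3=F x4=T x5=T
  x1=T x2=F x3=T x4=T x5=F
  x1=T x2=T x3=T x4=F x5=F
  x1=T x2=T x3=T x4=T x5=F
Count: 8.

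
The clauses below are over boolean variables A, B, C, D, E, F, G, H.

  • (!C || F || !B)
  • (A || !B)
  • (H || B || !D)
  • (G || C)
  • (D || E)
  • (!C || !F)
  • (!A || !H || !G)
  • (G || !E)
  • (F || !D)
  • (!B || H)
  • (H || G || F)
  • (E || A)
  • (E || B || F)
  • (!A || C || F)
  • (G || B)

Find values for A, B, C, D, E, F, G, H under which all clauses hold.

Set A = False and propagate.
  then B is forced to False.
  then E is forced to True.
  then G is forced to True.
Set C = True and propagate.
  then F is forced to False.
  then D is forced to False.
H is now unconstrained; take H = True.
Check each clause:
  1. (!C || F || !B) — !B is true.
  2. (!B || A) — !B is true.
  3. (!D || B || H) — H is true.
  4. (G || C) — C is true.
  5. (D || E) — E is true.
  6. (!C || !F) — !F is true.
  7. (!G || !A || !H) — !A is true.
  8. (G || !E) — G is true.
  9. (F || !D) — !D is true.
  10. (!B || H) — H is true.
  11. (F || G || H) — H is true.
  12. (E || A) — E is true.
  13. (B || F || E) — E is true.
  14. (!A || F || C) — C is true.
  15. (G || B) — G is true.

A=F, B=F, C=T, D=F, E=T, F=F, G=T, H=T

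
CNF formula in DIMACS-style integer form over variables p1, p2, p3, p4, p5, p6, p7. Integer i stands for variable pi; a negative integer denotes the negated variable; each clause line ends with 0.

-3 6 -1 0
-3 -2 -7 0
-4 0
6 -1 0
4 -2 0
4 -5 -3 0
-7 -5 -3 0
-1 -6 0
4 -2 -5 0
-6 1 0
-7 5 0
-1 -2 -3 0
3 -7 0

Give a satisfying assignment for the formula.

Unit propagation: (¬p4) forces p4 = False.
The clause (¬p2) is unit: p2 must be False.
Pure literal: p7 appears only negated; assign p7 = False.
Set p1 = False and propagate.
  then p6 is forced to False.
Try p3 = False.
p5 is now unconstrained; take p5 = True.

p1 = F, p2 = F, p3 = F, p4 = F, p5 = T, p6 = F, p7 = F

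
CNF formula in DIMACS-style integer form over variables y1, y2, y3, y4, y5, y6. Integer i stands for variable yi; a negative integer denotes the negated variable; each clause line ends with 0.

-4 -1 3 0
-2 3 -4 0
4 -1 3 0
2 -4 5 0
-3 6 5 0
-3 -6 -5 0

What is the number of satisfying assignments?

24

Case analysis on y3 and y4:
  y3=T, y4=T: y1 free; 3 ways for (y2,y5,y6) × 2^1 = 6.
  y3=T, y4=F: y1, y2 free; 2 ways for (y5,y6) × 2^2 = 8.
  y3=F, y4=T: remaining (y1,y2,y5,y6) ∈ {(F,F,T,F); (F,F,T,T)} — 2.
  y3=F, y4=F: forces y1=F; y2, y5, y6 free → 2^3 = 8.
Total: 6 + 8 + 2 + 8 = 24.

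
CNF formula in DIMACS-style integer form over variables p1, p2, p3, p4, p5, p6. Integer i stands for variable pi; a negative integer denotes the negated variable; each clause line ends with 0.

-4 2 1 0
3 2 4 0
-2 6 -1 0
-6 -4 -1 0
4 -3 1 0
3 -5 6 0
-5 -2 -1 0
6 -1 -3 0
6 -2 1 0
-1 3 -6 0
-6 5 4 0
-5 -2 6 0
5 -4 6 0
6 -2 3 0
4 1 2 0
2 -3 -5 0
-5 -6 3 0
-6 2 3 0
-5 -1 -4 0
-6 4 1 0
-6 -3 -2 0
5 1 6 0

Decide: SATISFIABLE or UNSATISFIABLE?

SATISFIABLE

Branch on p1: take p1 = False.
The remaining clauses are satisfied by p2 = True, p3 = False, p4 = True, p5 = False, p6 = True.
So p1=F, p2=T, p3=F, p4=T, p5=F, p6=T is a satisfying assignment.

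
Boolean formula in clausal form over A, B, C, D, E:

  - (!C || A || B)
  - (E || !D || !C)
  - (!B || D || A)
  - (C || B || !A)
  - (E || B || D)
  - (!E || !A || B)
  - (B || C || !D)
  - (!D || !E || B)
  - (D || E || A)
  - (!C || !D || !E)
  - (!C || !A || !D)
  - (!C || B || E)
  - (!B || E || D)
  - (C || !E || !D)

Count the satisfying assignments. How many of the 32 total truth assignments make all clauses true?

5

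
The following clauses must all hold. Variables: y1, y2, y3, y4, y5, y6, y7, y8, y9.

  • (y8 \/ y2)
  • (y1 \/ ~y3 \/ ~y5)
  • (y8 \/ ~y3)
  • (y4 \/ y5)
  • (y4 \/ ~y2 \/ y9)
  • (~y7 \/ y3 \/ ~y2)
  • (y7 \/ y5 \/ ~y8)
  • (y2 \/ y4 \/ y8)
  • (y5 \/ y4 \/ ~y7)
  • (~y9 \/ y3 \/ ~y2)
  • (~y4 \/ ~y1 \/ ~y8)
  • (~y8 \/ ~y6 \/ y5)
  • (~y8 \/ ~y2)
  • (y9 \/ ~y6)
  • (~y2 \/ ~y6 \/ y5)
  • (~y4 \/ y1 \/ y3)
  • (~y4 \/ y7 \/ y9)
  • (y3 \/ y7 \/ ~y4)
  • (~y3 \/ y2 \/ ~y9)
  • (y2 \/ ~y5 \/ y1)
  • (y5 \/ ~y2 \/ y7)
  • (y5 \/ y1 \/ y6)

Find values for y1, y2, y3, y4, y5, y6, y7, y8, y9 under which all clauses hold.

y1=T, y2=F, y3=F, y4=F, y5=T, y6=T, y7=F, y8=T, y9=T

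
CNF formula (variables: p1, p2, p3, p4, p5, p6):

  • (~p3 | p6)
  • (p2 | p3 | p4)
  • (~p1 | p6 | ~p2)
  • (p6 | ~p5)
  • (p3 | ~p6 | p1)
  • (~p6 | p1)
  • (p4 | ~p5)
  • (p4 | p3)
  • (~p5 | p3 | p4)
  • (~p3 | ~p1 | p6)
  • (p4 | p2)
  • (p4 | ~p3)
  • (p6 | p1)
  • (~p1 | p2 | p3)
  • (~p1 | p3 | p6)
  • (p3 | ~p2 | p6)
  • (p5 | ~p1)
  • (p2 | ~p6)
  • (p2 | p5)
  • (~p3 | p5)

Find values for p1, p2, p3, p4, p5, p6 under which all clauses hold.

p1=T, p2=T, p3=F, p4=T, p5=T, p6=T

p4 occurs only positively in the remaining clauses — set p4 = True.
Set p1 = True and propagate.
  then p5 is forced to True.
  then p6 is forced to True.
  then p2 is forced to True.
p3 is now unconstrained; take p3 = False.
Every clause has at least one true literal under this assignment.
Check each clause:
  1. (p6 | ~p3) — ~p3 is true.
  2. (p4 | p2 | p3) — p2 is true.
  3. (~p1 | p6 | ~p2) — p6 is true.
  4. (p6 | ~p5) — p6 is true.
  5. (p1 | p3 | ~p6) — p1 is true.
  6. (p1 | ~p6) — p1 is true.
  7. (~p5 | p4) — p4 is true.
  8. (p3 | p4) — p4 is true.
  9. (~p5 | p4 | p3) — p4 is true.
  10. (~p1 | ~p3 | p6) — ~p3 is true.
  11. (p4 | p2) — p2 is true.
  12. (p4 | ~p3) — p4 is true.
  13. (p6 | p1) — p1 is true.
  14. (p2 | ~p1 | p3) — p2 is true.
  15. (p3 | p6 | ~p1) — p6 is true.
  16. (p3 | p6 | ~p2) — p6 is true.
  17. (p5 | ~p1) — p5 is true.
  18. (~p6 | p2) — p2 is true.
  19. (p2 | p5) — p2 is true.
  20. (p5 | ~p3) — ~p3 is true.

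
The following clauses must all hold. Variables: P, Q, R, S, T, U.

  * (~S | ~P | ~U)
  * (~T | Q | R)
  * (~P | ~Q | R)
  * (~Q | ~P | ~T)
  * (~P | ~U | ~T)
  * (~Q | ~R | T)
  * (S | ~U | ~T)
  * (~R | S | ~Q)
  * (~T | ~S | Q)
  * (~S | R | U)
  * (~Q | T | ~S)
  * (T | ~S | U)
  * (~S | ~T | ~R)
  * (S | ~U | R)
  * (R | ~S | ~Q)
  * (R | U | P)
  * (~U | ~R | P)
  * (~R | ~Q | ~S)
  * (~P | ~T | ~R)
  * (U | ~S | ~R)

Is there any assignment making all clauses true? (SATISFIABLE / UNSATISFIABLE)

SATISFIABLE

Try P = True.
The remaining clauses are satisfied by Q = False, R = True, S = False, T = False, U = True.
So P=True, Q=False, R=True, S=False, T=False, U=True is a satisfying assignment.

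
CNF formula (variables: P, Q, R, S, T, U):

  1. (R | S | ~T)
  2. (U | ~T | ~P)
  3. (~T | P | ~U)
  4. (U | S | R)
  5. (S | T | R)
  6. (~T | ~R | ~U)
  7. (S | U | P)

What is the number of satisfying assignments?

Case analysis on T and U:
  T=T, U=T: remaining (P,Q,R,S) ∈ {(T,F,F,T); (T,T,F,T)} — 2.
  T=T, U=F: remaining (P,Q,R,S) ∈ {(F,F,F,T); (F,F,T,T); (F,T,F,T); (F,T,T,T)} — 4.
  T=F, U=T: P, Q free; 3 ways for (R,S) × 2^2 = 12.
  T=F, U=F: Q free; 5 ways for (P,R,S) × 2^1 = 10.
Total: 2 + 4 + 12 + 10 = 28.

28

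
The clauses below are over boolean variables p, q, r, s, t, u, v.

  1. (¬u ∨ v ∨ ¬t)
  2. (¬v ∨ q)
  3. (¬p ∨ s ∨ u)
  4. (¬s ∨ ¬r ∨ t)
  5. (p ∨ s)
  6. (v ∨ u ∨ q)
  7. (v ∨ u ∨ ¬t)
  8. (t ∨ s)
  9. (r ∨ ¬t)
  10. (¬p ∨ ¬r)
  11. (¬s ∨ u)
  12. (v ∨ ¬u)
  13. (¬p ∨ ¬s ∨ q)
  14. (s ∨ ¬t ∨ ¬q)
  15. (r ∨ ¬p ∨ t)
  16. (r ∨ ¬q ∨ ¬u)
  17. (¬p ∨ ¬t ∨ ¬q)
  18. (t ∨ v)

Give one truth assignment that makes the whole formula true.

Set p = False and propagate.
  then s is forced to True.
  then u is forced to True.
  then v is forced to True.
  then q is forced to True.
  then r is forced to True.
  then t is forced to True.

p=False, q=True, r=True, s=True, t=True, u=True, v=True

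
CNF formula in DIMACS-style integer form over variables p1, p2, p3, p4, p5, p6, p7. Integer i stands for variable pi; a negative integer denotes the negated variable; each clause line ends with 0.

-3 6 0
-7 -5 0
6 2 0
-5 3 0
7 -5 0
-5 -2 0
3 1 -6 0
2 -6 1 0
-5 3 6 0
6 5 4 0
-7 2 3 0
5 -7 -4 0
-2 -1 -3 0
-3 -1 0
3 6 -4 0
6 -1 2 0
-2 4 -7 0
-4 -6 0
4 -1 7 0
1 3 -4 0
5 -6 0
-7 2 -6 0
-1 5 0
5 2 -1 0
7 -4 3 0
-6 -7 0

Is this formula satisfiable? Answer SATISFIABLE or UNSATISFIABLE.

p6 = True:
  propagation gives p4=False, p5=True, p7=False; an empty clause results — contradiction.
p6 = False:
  propagation gives p3=False, p2=True, p5=False, p4=True; an empty clause results — contradiction.
Every branch closes, so no satisfying assignment exists.

UNSATISFIABLE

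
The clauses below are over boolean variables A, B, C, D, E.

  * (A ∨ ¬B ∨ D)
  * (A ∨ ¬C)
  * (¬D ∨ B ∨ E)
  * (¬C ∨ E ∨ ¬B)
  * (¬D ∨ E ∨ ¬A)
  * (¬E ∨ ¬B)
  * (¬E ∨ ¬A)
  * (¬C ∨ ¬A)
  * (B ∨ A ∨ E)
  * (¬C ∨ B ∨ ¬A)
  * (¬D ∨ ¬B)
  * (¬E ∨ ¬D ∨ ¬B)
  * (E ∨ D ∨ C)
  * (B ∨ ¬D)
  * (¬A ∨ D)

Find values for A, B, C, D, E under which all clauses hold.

Try A = False.
  then C is forced to False.
Branch on B: take B = False.
  then E is forced to True.
  then D is forced to False.

A=F, B=F, C=F, D=F, E=T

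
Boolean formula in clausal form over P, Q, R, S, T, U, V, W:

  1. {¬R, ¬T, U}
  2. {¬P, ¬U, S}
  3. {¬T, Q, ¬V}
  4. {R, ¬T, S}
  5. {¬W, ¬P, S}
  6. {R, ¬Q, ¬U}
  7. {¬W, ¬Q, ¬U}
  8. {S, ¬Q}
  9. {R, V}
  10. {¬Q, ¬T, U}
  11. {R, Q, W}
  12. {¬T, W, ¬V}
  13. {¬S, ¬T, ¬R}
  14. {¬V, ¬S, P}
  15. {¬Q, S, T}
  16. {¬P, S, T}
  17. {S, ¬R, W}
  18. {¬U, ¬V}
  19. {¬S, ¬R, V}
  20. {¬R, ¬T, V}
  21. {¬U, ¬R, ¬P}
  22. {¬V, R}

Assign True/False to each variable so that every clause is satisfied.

Branch on P: take P = True.
Set Q = True and propagate.
  then S is forced to True.
For the remaining variables, R = True, T = False, U = False, V = True, W = False works.

P=True, Q=True, R=True, S=True, T=False, U=False, V=True, W=False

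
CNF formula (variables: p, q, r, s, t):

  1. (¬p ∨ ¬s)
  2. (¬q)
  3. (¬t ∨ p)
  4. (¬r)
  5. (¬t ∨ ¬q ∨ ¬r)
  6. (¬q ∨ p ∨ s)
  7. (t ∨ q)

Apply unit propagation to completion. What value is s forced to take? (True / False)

False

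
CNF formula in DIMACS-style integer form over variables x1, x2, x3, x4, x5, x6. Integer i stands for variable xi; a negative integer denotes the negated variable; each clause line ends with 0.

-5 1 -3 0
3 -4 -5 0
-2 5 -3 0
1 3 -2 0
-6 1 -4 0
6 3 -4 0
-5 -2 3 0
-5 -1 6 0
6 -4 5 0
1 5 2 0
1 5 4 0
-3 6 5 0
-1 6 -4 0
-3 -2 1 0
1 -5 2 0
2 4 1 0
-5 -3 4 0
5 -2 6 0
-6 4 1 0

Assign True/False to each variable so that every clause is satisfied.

Set x1 = True and propagate.
Branch on x2: take x2 = True.
Try x3 = False.
  then x5 is forced to False.
  then x6 is forced to True.
x4 is now unconstrained; take x4 = False.
Check each clause:
  1. (x1 || !x5 || !x3) — x1 is true.
  2. (!x4 || x3 || !x5) — !x4 is true.
  3. (!x2 || !x3 || x5) — !x3 is true.
  4. (x1 || x3 || !x2) — x1 is true.
  5. (!x6 || x1 || !x4) — x1 is true.
  6. (x3 || !x4 || x6) — !x4 is true.
  7. (!x2 || !x5 || x3) — !x5 is true.
  8. (x6 || !x1 || !x5) — !x5 is true.
  9. (x6 || !x4 || x5) — !x4 is true.
  10. (x1 || x2 || x5) — x1 is true.
  11. (x5 || x4 || x1) — x1 is true.
  12. (x5 || !x3 || x6) — !x3 is true.
  13. (x6 || !x1 || !x4) — !x4 is true.
  14. (!x3 || x1 || !x2) — x1 is true.
  15. (x2 || x1 || !x5) — x1 is true.
  16. (x2 || x4 || x1) — x1 is true.
  17. (!x5 || !x3 || x4) — !x5 is true.
  18. (!x2 || x5 || x6) — x6 is true.
  19. (x4 || x1 || !x6) — x1 is true.

x1 = True, x2 = True, x3 = False, x4 = False, x5 = False, x6 = True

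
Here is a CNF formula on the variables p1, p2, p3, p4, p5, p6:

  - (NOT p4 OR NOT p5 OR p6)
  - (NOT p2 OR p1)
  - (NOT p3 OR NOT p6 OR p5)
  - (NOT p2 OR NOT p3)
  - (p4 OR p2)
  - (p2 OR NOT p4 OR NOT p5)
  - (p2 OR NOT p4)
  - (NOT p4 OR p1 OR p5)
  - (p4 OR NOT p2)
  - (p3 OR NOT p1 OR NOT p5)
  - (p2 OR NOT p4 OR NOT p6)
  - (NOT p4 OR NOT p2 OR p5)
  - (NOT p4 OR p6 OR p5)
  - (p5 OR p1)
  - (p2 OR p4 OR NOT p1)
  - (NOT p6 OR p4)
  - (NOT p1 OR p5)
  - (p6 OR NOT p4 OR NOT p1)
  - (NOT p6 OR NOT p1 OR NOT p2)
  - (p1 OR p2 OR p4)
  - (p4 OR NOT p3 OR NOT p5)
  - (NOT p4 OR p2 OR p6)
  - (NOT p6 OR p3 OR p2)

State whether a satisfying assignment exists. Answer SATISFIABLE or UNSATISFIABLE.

p4 = True:
  propagation gives p2=True, p1=True, p3=False, p5=False; an empty clause results — contradiction.
p4 = False:
  propagation gives p2=True; an empty clause results — contradiction.
Every branch closes, so no satisfying assignment exists.

UNSATISFIABLE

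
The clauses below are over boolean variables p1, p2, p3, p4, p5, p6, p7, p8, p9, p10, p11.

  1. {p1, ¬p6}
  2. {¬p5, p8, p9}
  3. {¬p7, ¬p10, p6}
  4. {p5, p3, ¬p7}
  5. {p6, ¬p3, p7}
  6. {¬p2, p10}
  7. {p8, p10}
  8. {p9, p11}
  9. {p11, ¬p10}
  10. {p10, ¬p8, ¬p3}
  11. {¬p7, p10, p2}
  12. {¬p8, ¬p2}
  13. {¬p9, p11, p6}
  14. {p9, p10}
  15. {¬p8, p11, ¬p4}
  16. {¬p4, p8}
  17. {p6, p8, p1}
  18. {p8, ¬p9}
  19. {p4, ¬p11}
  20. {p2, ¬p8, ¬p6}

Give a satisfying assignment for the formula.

p1=True  p2=False  p3=False  p4=True  p5=False  p6=False  p7=False  p8=True  p9=True  p10=False  p11=True

Check each clause:
  1. {p1, ¬p6} — p1 is true.
  2. {p8, ¬p5, p9} — p8 is true.
  3. {p6, ¬p10, ¬p7} — ¬p7 is true.
  4. {p5, p3, ¬p7} — ¬p7 is true.
  5. {p7, p6, ¬p3} — ¬p3 is true.
  6. {p10, ¬p2} — ¬p2 is true.
  7. {p10, p8} — p8 is true.
  8. {p9, p11} — p9 is true.
  9. {p11, ¬p10} — p11 is true.
  10. {¬p3, ¬p8, p10} — ¬p3 is true.
  11. {p10, p2, ¬p7} — ¬p7 is true.
  12. {¬p8, ¬p2} — ¬p2 is true.
  13. {p11, p6, ¬p9} — p11 is true.
  14. {p9, p10} — p9 is true.
  15. {p11, ¬p8, ¬p4} — p11 is true.
  16. {p8, ¬p4} — p8 is true.
  17. {p1, p6, p8} — p8 is true.
  18. {p8, ¬p9} — p8 is true.
  19. {p4, ¬p11} — p4 is true.
  20. {p2, ¬p6, ¬p8} — ¬p6 is true.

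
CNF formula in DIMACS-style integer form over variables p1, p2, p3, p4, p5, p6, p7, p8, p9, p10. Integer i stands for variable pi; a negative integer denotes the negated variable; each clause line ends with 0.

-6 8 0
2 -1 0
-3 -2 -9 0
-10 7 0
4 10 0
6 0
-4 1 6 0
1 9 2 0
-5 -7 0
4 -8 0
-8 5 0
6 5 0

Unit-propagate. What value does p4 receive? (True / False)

(p6) is a unit clause: p6 = True.
(p8 ∨ ¬p6) with p6 = True leaves only p8, so p8 = True.
From (p4 ∨ ¬p8) and p8 = True: p4 = True.

True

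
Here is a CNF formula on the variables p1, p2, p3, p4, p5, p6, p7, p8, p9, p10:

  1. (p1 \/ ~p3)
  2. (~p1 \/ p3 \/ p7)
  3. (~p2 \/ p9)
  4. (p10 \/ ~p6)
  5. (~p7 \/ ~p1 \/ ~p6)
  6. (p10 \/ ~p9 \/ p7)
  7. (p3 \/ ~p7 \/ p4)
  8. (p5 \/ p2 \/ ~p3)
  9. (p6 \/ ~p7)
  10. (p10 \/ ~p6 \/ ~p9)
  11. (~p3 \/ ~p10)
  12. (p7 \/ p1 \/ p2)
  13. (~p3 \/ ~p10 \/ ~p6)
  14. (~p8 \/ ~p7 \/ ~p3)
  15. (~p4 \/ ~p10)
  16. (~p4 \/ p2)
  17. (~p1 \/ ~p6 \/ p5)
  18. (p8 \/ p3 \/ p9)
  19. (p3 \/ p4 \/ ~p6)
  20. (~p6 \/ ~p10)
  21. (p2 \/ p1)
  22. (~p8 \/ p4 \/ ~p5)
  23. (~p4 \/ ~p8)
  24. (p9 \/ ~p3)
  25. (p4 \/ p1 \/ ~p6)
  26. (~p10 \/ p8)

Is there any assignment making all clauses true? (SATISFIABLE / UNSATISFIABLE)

Try p1 = False.
  then p3 is forced to False.
  then p2 is forced to True.
  then p9 is forced to True.
Try p4 = False.
  then p7 is forced to False.
  then p10 is forced to True.
  then p6 is forced to False.
  then p8 is forced to True.
  then p5 is forced to False.
Every clause has at least one true literal under this assignment.
So p1=F, p2=T, p3=F, p4=F, p5=F, p6=F, p7=F, p8=T, p9=T, p10=T is a satisfying assignment.

SATISFIABLE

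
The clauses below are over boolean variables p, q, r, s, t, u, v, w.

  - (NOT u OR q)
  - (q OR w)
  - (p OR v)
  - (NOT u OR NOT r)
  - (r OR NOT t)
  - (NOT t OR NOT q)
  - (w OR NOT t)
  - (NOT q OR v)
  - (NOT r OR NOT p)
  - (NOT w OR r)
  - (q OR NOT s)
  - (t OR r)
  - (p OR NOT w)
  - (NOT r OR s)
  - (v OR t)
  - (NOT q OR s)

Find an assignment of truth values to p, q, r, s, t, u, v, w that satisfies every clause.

p=False, q=True, r=True, s=True, t=False, u=False, v=True, w=False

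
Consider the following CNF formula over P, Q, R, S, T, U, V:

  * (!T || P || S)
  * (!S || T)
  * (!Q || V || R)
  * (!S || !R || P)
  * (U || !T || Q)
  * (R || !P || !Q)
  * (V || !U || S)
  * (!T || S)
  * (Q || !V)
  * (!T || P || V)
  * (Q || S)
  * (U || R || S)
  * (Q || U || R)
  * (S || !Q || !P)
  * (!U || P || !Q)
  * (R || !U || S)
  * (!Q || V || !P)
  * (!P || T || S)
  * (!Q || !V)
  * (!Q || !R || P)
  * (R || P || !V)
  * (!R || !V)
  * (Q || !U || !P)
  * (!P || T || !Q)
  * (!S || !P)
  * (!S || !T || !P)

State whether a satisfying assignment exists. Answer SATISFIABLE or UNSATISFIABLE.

UNSATISFIABLE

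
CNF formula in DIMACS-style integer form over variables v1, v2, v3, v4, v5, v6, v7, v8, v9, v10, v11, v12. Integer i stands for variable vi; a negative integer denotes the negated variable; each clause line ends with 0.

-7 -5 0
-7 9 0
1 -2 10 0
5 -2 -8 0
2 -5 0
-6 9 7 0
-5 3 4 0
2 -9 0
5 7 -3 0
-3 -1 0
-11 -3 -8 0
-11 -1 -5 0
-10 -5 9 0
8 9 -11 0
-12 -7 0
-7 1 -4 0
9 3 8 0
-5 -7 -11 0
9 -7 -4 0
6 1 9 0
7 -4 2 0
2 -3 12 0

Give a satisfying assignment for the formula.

v1 = 0, v2 = 1, v3 = 1, v4 = 1, v5 = 1, v6 = 0, v7 = 0, v8 = 1, v9 = 1, v10 = 1, v11 = 0, v12 = 0

Check each clause:
  1. (NOT v7 OR NOT v5) — NOT v7 is true.
  2. (v9 OR NOT v7) — v9 is true.
  3. (NOT v2 OR v10 OR v1) — v10 is true.
  4. (v5 OR NOT v2 OR NOT v8) — v5 is true.
  5. (v2 OR NOT v5) — v2 is true.
  6. (v7 OR NOT v6 OR v9) — v9 is true.
  7. (v4 OR v3 OR NOT v5) — v3 is true.
  8. (v2 OR NOT v9) — v2 is true.
  9. (v7 OR v5 OR NOT v3) — v5 is true.
  10. (NOT v3 OR NOT v1) — NOT v1 is true.
  11. (NOT v3 OR NOT v8 OR NOT v11) — NOT v11 is true.
  12. (NOT v5 OR NOT v11 OR NOT v1) — NOT v11 is true.
  13. (NOT v5 OR NOT v10 OR v9) — v9 is true.
  14. (v8 OR NOT v11 OR v9) — v8 is true.
  15. (NOT v12 OR NOT v7) — NOT v7 is true.
  16. (NOT v7 OR NOT v4 OR v1) — NOT v7 is true.
  17. (v3 OR v9 OR v8) — v8 is true.
  18. (NOT v11 OR NOT v7 OR NOT v5) — NOT v7 is true.
  19. (v9 OR NOT v7 OR NOT v4) — v9 is true.
  20. (v6 OR v9 OR v1) — v9 is true.
  21. (NOT v4 OR v2 OR v7) — v2 is true.
  22. (v2 OR NOT v3 OR v12) — v2 is true.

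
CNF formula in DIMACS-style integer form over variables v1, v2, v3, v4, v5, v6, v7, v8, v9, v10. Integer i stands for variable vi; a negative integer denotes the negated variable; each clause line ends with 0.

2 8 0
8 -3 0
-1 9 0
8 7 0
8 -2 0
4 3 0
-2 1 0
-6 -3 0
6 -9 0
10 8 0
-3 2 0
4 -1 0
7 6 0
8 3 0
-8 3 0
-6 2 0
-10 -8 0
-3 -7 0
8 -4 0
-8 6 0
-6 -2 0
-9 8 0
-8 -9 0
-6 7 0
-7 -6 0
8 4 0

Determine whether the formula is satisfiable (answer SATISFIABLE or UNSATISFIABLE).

UNSATISFIABLE

v8 = True:
  propagation gives v3=True, v6=False; an empty clause results — contradiction.
v8 = False:
  propagation gives v2=True; an empty clause results — contradiction.
Every branch closes, so no satisfying assignment exists.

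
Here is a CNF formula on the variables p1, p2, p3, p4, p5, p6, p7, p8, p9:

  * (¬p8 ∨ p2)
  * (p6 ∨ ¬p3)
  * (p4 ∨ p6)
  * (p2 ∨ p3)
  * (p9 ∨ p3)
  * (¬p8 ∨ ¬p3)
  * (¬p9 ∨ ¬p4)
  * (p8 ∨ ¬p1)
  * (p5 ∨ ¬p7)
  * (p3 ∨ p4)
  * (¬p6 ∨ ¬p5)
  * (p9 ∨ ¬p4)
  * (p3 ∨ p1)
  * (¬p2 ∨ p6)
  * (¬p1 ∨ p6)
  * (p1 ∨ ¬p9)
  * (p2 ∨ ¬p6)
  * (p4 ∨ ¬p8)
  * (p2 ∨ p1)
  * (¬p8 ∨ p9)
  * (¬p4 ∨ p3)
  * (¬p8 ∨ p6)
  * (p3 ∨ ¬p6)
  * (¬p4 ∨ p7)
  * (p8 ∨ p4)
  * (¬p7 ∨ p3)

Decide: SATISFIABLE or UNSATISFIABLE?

p3 = True:
  propagation gives p6=True, p8=False, p1=False, p5=False; an empty clause results — contradiction.
p3 = False:
  propagation gives p2=True, p9=True, p4=False; an empty clause results — contradiction.
Every branch closes, so no satisfying assignment exists.

UNSATISFIABLE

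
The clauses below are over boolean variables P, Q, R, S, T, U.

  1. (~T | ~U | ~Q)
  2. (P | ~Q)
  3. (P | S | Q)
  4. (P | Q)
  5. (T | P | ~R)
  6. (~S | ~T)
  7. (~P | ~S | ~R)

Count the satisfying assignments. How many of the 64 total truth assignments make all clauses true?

Case analysis on P and Q:
  P=T, Q=T: 8 of the 16 assignments to (R,S,T,U) work.
  P=T, Q=F: U free; 5 ways for (R,S,T) × 2^1 = 10.
  P=F, Q=T: a clause becomes empty — 0.
  P=F, Q=F: a clause becomes empty — 0.
Total: 8 + 10 + 0 + 0 = 18.

18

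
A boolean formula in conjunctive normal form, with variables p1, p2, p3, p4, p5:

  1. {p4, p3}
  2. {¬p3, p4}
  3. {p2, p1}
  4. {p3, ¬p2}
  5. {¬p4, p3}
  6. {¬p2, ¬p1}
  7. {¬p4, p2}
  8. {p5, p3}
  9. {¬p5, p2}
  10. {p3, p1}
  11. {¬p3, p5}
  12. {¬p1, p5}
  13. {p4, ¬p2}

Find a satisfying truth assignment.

p1=False, p2=True, p3=True, p4=True, p5=True

Check each clause:
  1. {p3, p4} — p3 is true.
  2. {¬p3, p4} — p4 is true.
  3. {p1, p2} — p2 is true.
  4. {p3, ¬p2} — p3 is true.
  5. {p3, ¬p4} — p3 is true.
  6. {¬p1, ¬p2} — ¬p1 is true.
  7. {¬p4, p2} — p2 is true.
  8. {p5, p3} — p3 is true.
  9. {¬p5, p2} — p2 is true.
  10. {p3, p1} — p3 is true.
  11. {¬p3, p5} — p5 is true.
  12. {p5, ¬p1} — p5 is true.
  13. {p4, ¬p2} — p4 is true.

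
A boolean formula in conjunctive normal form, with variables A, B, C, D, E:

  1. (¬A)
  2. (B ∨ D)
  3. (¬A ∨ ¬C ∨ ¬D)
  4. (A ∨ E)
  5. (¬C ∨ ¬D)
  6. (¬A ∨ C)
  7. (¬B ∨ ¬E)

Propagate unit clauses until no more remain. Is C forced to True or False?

False

Unit clause (¬A) sets A = False.
(A ∨ E) with A = False leaves only E, so E = True.
From (¬E ∨ ¬B) and E = True: B = False.
In (D ∨ B), B is now false; D must hold, so D = True.
(¬D ∨ ¬C): since D = True, the clause reduces to (¬C). C = False.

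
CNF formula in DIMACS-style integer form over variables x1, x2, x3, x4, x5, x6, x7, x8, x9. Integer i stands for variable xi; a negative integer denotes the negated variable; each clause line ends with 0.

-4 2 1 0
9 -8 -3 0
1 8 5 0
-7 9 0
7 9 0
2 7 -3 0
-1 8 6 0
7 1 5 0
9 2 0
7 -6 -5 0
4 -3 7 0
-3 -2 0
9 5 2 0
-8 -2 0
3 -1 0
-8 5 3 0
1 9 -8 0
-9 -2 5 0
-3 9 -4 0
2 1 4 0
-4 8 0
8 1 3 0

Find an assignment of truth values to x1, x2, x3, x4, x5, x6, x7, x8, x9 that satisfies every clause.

x1=True, x2=False, x3=True, x4=True, x5=False, x6=False, x7=True, x8=True, x9=True

Set x1 = True and propagate.
  then x3 is forced to True.
  then x2 is forced to False.
  then x7 is forced to True.
  then x9 is forced to True.
Branch on x4: take x4 = True.
  then x8 is forced to True.
x5, x6 are now unconstrained; take x5 = False, x6 = False.
Check each clause:
  1. (x2 OR x1 OR NOT x4) — x1 is true.
  2. (NOT x8 OR NOT x3 OR x9) — x9 is true.
  3. (x8 OR x5 OR x1) — x8 is true.
  4. (NOT x7 OR x9) — x9 is true.
  5. (x7 OR x9) — x9 is true.
  6. (NOT x3 OR x7 OR x2) — x7 is true.
  7. (NOT x1 OR x8 OR x6) — x8 is true.
  8. (x5 OR x1 OR x7) — x1 is true.
  9. (x2 OR x9) — x9 is true.
  10. (NOT x5 OR NOT x6 OR x7) — NOT x6 is true.
  11. (x7 OR NOT x3 OR x4) — x4 is true.
  12. (NOT x2 OR NOT x3) — NOT x2 is true.
  13. (x9 OR x5 OR x2) — x9 is true.
  14. (NOT x2 OR NOT x8) — NOT x2 is true.
  15. (NOT x1 OR x3) — x3 is true.
  16. (x5 OR NOT x8 OR x3) — x3 is true.
  17. (x1 OR x9 OR NOT x8) — x9 is true.
  18. (NOT x2 OR NOT x9 OR x5) — NOT x2 is true.
  19. (NOT x4 OR x9 OR NOT x3) — x9 is true.
  20. (x2 OR x1 OR x4) — x1 is true.
  21. (x8 OR NOT x4) — x8 is true.
  22. (x3 OR x1 OR x8) — x8 is true.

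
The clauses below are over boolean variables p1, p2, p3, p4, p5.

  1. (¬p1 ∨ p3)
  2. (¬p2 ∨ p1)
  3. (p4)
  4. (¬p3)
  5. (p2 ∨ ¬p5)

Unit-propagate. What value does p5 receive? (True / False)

(p4) is a unit clause: p4 = True.
(¬p3) is a unit clause: p3 = False.
From (p3 ∨ ¬p1) and p3 = False: p1 = False.
(p1 ∨ ¬p2) with p1 = False leaves only ¬p2, so p2 = False.
From (p2 ∨ ¬p5) and p2 = False: p5 = False.

False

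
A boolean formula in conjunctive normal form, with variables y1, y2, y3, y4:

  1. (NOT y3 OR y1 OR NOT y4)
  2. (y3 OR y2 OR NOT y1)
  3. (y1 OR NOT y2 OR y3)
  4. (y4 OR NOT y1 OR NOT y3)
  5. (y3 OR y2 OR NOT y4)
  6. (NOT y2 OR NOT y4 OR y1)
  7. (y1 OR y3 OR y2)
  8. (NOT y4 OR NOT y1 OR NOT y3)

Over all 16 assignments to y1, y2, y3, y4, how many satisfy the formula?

The models are:
  y1=0 y2=0 y3=1 y4=0
  y1=0 y2=1 y3=1 y4=0
  y1=1 y2=1 y3=0 y4=0
  y1=1 y2=1 y3=0 y4=1
Count: 4.

4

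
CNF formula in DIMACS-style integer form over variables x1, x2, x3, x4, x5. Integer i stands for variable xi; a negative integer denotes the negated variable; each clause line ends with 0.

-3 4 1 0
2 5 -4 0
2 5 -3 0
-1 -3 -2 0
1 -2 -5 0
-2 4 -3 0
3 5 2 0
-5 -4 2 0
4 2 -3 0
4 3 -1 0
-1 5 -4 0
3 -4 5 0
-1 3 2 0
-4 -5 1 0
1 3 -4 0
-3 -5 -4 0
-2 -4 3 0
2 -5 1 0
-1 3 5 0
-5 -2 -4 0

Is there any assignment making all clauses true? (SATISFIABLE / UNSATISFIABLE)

Branch on x1: take x1 = False.
Try x2 = True.
  then x5 is forced to False.
For the remaining variables, x3 = False, x4 = False works.
So x1=0, x2=1, x3=0, x4=0, x5=0 is a satisfying assignment.

SATISFIABLE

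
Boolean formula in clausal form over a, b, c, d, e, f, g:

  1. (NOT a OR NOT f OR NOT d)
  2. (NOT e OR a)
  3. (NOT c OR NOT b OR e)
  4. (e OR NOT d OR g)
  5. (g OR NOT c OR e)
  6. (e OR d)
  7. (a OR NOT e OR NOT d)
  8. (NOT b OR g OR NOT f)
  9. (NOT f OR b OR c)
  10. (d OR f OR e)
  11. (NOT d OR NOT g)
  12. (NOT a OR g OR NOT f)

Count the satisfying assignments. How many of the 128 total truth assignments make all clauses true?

Case analysis on e and d:
  e=1, d=1: remaining (a,b,c,f,g) ∈ {(1,0,0,0,0); (1,0,1,0,0); (1,1,0,0,0); (1,1,1,0,0)} — 4.
  e=1, d=0: 11 of the 32 assignments to (a,b,c,f,g) work.
  e=0, d=1: a clause becomes empty — 0.
  e=0, d=0: a clause becomes empty — 0.
Total: 4 + 11 + 0 + 0 = 15.

15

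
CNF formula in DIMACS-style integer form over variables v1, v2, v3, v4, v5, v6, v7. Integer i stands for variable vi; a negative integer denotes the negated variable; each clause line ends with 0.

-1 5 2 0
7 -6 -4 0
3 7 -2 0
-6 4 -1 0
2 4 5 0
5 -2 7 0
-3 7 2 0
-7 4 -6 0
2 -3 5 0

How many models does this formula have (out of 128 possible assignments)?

49

Case analysis on v2 and v7:
  v2=T, v7=T: v1, v3, v5 free; 3 ways for (v4,v6) × 2^3 = 24.
  v2=T, v7=F: 5 of the 32 assignments to (v1,v3,v4,v5,v6) work.
  v2=F, v7=T: 14 of the 32 assignments to (v1,v3,v4,v5,v6) work.
  v2=F, v7=F: 6 of the 32 assignments to (v1,v3,v4,v5,v6) work.
Total: 24 + 5 + 14 + 6 = 49.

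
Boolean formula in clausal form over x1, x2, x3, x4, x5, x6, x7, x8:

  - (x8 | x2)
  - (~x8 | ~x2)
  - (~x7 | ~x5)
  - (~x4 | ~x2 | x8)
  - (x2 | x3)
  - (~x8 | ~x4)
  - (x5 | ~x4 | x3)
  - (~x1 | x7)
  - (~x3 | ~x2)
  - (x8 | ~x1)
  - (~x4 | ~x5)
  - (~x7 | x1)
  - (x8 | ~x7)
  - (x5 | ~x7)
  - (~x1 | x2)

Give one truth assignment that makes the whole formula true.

Pure literal: x4 appears only negated; assign x4 = False.
Set x1 = False and propagate.
  then x7 is forced to False.
Try x2 = True.
  then x8 is forced to False.
  then x3 is forced to False.
x5, x6 are now unconstrained; take x5 = False, x6 = True.
Every clause has at least one true literal under this assignment.
Check each clause:
  1. (x8 | x2) — x2 is true.
  2. (~x2 | ~x8) — ~x8 is true.
  3. (~x7 | ~x5) — ~x7 is true.
  4. (~x2 | ~x4 | x8) — ~x4 is true.
  5. (x3 | x2) — x2 is true.
  6. (~x8 | ~x4) — ~x8 is true.
  7. (x3 | ~x4 | x5) — ~x4 is true.
  8. (x7 | ~x1) — ~x1 is true.
  9. (~x3 | ~x2) — ~x3 is true.
  10. (~x1 | x8) — ~x1 is true.
  11. (~x4 | ~x5) — ~x5 is true.
  12. (x1 | ~x7) — ~x7 is true.
  13. (x8 | ~x7) — ~x7 is true.
  14. (x5 | ~x7) — ~x7 is true.
  15. (x2 | ~x1) — x2 is true.

x1=0, x2=1, x3=0, x4=0, x5=0, x6=1, x7=0, x8=0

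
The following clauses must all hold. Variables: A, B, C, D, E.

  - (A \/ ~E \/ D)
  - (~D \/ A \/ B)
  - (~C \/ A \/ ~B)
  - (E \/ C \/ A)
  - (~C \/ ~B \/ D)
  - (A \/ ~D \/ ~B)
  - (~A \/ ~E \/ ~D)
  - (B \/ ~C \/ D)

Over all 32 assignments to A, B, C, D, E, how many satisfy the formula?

8

Split on A, then D.
  A=1, D=1: remaining (B,C,E) ∈ {(0,0,0); (0,1,0); (1,0,0); (1,1,0)} — 4.
  A=1, D=0: remaining (B,C,E) ∈ {(0,0,0); (0,0,1); (1,0,0); (1,0,1)} — 4.
  A=0, D=1: a clause becomes empty — 0.
  A=0, D=0: a clause becomes empty — 0.
Total: 4 + 4 + 0 + 0 = 8.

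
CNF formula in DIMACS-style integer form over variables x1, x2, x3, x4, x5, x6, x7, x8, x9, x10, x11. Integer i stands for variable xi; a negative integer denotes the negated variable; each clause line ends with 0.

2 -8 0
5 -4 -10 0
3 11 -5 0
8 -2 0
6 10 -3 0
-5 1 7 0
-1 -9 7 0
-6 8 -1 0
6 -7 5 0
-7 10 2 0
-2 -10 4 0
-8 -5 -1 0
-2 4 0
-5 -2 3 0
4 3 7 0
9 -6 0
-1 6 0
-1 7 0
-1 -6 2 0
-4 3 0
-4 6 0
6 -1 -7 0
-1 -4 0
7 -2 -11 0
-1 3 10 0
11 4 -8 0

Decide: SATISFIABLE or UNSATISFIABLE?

SATISFIABLE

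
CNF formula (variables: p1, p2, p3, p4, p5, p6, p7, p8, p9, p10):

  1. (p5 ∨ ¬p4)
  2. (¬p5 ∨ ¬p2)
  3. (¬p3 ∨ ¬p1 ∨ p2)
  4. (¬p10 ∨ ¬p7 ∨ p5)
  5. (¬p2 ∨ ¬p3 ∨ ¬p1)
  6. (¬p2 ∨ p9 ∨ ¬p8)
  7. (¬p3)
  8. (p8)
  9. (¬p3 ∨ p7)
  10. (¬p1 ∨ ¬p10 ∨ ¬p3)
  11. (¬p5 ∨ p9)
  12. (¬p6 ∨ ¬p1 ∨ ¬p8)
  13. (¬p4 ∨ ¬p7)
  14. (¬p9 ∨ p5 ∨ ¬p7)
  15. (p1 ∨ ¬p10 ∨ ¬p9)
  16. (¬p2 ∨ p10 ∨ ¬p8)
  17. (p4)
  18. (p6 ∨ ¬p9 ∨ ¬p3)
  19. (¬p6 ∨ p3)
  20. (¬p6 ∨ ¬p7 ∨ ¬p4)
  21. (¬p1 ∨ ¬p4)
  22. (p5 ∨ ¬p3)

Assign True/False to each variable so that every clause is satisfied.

p1=False, p2=False, p3=False, p4=True, p5=True, p6=False, p7=False, p8=True, p9=True, p10=False

Check each clause:
  1. (¬p4 ∨ p5) — p5 is true.
  2. (¬p5 ∨ ¬p2) — ¬p2 is true.
  3. (p2 ∨ ¬p3 ∨ ¬p1) — ¬p3 is true.
  4. (p5 ∨ ¬p10 ∨ ¬p7) — ¬p7 is true.
  5. (¬p1 ∨ ¬p2 ∨ ¬p3) — ¬p3 is true.
  6. (¬p8 ∨ p9 ∨ ¬p2) — p9 is true.
  7. (¬p3) — ¬p3 is true.
  8. (p8) — p8 is true.
  9. (p7 ∨ ¬p3) — ¬p3 is true.
  10. (¬p1 ∨ ¬p3 ∨ ¬p10) — ¬p3 is true.
  11. (p9 ∨ ¬p5) — p9 is true.
  12. (¬p8 ∨ ¬p1 ∨ ¬p6) — ¬p6 is true.
  13. (¬p4 ∨ ¬p7) — ¬p7 is true.
  14. (p5 ∨ ¬p7 ∨ ¬p9) — ¬p7 is true.
  15. (¬p10 ∨ ¬p9 ∨ p1) — ¬p10 is true.
  16. (p10 ∨ ¬p2 ∨ ¬p8) — ¬p2 is true.
  17. (p4) — p4 is true.
  18. (¬p3 ∨ ¬p9 ∨ p6) — ¬p3 is true.
  19. (¬p6 ∨ p3) — ¬p6 is true.
  20. (¬p7 ∨ ¬p4 ∨ ¬p6) — ¬p7 is true.
  21. (¬p4 ∨ ¬p1) — ¬p1 is true.
  22. (¬p3 ∨ p5) — ¬p3 is true.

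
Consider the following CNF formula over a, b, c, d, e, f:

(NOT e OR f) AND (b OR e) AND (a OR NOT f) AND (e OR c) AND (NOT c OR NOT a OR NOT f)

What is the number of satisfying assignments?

Satisfying assignments:
  a=0 b=1 c=1 d=0 e=0 f=0
  a=0 b=1 c=1 d=1 e=0 f=0
  a=1 b=0 c=0 d=0 e=1 f=1
  a=1 b=0 c=0 d=1 e=1 f=1
  a=1 b=1 c=0 d=0 e=1 f=1
  a=1 b=1 c=0 d=1 e=1 f=1
  a=1 b=1 c=1 d=0 e=0 f=0
  a=1 b=1 c=1 d=1 e=0 f=0
Count: 8.

8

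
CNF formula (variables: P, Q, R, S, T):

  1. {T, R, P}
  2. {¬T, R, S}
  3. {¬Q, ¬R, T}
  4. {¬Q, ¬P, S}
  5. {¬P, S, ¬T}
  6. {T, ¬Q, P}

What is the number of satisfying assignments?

17

Case analysis on T and P:
  T=1, P=1: remaining (Q,R,S) ∈ {(0,0,1); (0,1,1); (1,0,1); (1,1,1)} — 4.
  T=1, P=0: Q free; 3 ways for (R,S) × 2^1 = 6.
  T=0, P=1: 5 of the 8 assignments to (Q,R,S) work.
  T=0, P=0: remaining (Q,R,S) ∈ {(0,1,0); (0,1,1)} — 2.
Total: 4 + 6 + 5 + 2 = 17.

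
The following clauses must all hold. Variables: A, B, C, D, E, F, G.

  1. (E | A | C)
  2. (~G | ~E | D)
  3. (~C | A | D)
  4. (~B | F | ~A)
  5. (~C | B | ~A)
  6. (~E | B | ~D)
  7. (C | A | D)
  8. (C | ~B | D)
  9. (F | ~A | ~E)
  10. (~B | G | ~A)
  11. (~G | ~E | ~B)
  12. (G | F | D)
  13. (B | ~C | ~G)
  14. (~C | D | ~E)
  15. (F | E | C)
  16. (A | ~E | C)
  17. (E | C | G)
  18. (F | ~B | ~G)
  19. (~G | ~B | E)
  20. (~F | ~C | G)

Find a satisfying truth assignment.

Branch on A: take A = False.
Branch on B: take B = True.
Branch on C: take C = True.
  then D is forced to True.
The remaining clauses are satisfied by E = False, F = False, G = False.
Check each clause:
  1. (E | A | C) — C is true.
  2. (~G | ~E | D) — ~G is true.
  3. (~C | D | A) — D is true.
  4. (~B | F | ~A) — ~A is true.
  5. (~C | ~A | B) — B is true.
  6. (~D | B | ~E) — B is true.
  7. (C | A | D) — C is true.
  8. (D | C | ~B) — C is true.
  9. (~E | F | ~A) — ~E is true.
  10. (G | ~A | ~B) — ~A is true.
  11. (~G | ~E | ~B) — ~G is true.
  12. (D | G | F) — D is true.
  13. (B | ~G | ~C) — ~G is true.
  14. (~C | ~E | D) — ~E is true.
  15. (E | C | F) — C is true.
  16. (A | ~E | C) — C is true.
  17. (G | E | C) — C is true.
  18. (F | ~B | ~G) — ~G is true.
  19. (E | ~G | ~B) — ~G is true.
  20. (~F | ~C | G) — ~F is true.

A = False, B = True, C = True, D = True, E = False, F = False, G = False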